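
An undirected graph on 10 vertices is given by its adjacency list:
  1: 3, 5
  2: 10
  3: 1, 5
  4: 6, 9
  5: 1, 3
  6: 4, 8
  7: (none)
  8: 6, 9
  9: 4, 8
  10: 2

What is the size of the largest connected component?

4

7 is isolated — a component by itself.
Starting from 2 we can reach 2, 10. That is one component of size 2.
Starting from 1 we can reach 1, 3, 5. That is one component of size 3.
Starting from 4 we can reach 4, 6, 8, 9. That is one component of size 4.
The largest has 4 vertices.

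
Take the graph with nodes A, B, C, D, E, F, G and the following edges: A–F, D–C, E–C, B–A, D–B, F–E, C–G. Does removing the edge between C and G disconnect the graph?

Removing C–G leaves no path between C and G: the component count goes from 1 to 2. So it is a bridge.

Yes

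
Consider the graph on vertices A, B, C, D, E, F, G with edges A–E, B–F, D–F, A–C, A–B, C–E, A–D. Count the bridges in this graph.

0

The edges on the cycle A-C-E-A are not bridges since each lies on that cycle.
Every edge lies on some cycle, so there are no bridges.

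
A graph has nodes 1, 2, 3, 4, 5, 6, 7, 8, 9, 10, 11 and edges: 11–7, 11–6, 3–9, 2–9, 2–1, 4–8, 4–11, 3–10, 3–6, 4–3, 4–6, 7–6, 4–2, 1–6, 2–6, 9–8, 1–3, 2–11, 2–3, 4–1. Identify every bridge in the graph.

10-3

The edges on the cycle 4-2-11-7-6-4 are not bridges since each lies on that cycle.
But removing 3–10 disconnects 3 from 10 — this is a bridge.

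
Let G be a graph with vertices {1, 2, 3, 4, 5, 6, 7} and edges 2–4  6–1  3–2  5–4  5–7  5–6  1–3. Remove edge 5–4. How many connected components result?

1

5 and 4 are still connected via 5-6-1-3-2-4, so the component count stays at 1.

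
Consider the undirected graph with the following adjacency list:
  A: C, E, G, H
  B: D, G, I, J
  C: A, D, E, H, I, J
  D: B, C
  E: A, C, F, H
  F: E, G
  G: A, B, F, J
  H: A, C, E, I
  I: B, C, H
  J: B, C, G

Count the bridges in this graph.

The edges on the cycle C-J-B-G-A-C are not bridges since each lies on that cycle.
Every edge lies on some cycle, so there are no bridges.

0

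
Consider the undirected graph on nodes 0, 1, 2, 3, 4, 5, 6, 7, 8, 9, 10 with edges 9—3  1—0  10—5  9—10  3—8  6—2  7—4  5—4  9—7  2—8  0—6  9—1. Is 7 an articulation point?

No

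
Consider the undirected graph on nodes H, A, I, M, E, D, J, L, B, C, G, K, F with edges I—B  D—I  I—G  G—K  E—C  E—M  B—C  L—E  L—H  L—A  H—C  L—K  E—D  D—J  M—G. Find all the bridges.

The edges on the cycle E-D-I-B-C-E are not bridges since each lies on that cycle.
But removing J—D disconnects J from D; removing A—L disconnects A from L — these are bridges.

A-L, D-J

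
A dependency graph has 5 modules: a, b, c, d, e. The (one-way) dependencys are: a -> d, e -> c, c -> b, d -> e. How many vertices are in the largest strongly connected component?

1

{a} is an SCC by itself.
{d} is an SCC by itself.
{b} is an SCC by itself.
{c} is an SCC by itself.
{e} is an SCC by itself.
The largest has 1 vertex.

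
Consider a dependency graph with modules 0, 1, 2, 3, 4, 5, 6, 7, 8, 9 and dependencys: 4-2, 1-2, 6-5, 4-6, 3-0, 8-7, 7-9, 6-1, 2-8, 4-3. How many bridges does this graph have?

The edges on the cycle 4-6-1-2-4 are not bridges since each lies on that cycle.
But removing 2-8 disconnects 2 from 8; removing 3-0 disconnects 3 from 0; removing 7-9 disconnects 7 from 9; removing 4-3 disconnects 4 from 3 — these are bridges.
In total 6 edges are bridges.

6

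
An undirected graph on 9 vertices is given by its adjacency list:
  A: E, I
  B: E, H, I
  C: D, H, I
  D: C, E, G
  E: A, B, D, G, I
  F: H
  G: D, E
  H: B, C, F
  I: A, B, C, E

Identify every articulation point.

H

Removing H increases the component count from 1 to 2, so H is a cut vertex.
By contrast removing C leaves 1 component; it is not a cut vertex. No other vertex is a cut vertex either.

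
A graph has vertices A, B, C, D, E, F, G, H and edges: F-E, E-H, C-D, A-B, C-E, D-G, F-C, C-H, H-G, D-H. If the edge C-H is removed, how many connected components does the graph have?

2

C and H are still connected via C-E-H, so the component count stays at 2.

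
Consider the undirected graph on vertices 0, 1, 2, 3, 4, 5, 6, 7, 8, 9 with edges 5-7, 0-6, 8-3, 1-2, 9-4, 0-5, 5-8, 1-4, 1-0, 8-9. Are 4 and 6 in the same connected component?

Yes

From 4 we can reach 0, 1, 2, 3, 4, 5, 6, 7, 8, 9, which includes 6.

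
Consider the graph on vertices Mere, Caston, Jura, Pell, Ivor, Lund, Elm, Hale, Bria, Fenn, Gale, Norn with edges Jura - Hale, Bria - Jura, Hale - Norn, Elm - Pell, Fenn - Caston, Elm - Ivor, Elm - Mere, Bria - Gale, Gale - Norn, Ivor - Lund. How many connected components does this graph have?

3

Starting from Fenn we can reach Fenn, Caston. That is one component of size 2.
Starting from Elm we can reach Elm, Ivor, Lund, Mere, Pell. That is one component of size 5.
Starting from Bria we can reach Bria, Gale, Hale, Jura, Norn. That is one component of size 5.
Total: 3 components.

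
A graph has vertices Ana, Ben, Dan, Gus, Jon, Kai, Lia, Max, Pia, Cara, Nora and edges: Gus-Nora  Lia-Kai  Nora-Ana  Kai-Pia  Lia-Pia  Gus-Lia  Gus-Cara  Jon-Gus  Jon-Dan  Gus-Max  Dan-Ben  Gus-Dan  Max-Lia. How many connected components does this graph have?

Starting from Ana we can reach Ana, Ben, Dan, Gus, Jon, Kai, Lia, Max, Pia, Cara, Nora. That is one component of size 11.
Total: 1 component.

1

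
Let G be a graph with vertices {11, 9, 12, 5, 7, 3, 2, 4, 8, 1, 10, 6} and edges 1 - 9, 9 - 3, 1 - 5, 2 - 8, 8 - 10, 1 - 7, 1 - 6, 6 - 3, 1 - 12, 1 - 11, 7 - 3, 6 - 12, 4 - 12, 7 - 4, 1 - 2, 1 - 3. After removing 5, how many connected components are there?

With 5 gone, the remaining components are: {1, 2, 3, 4, 6, 7, 8, 9, 10, 11, 12}.
That is 1 component.

1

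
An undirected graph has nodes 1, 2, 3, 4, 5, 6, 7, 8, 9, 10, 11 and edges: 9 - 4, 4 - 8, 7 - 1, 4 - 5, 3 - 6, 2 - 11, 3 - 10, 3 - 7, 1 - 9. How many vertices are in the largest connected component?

9

Starting from 2 we can reach 2, 11. That is one component of size 2.
Starting from 1 we can reach 1, 3, 4, 5, 6, 7, 8, 9, 10. That is one component of size 9.
The largest has 9 vertices.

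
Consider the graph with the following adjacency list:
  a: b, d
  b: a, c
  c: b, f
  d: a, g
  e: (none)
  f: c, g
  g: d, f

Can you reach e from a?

The component containing a is {a, b, c, d, f, g}, and e is not in it.

No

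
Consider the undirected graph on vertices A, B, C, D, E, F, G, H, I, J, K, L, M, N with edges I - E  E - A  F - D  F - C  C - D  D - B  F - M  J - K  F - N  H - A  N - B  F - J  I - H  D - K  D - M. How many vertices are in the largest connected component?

8

L is isolated — a component by itself.
G is isolated — a component by itself.
Starting from A we can reach A, E, H, I. That is one component of size 4.
Starting from B we can reach B, C, D, F, J, K, M, N. That is one component of size 8.
The largest has 8 vertices.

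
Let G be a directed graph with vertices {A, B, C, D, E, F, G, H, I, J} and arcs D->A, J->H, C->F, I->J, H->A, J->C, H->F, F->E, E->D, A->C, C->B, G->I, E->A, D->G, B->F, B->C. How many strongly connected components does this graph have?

1

{A, B, C, D, E, F, G, H, I, J} are all mutually reachable — one SCC of size 10.
That gives 1 strongly connected component.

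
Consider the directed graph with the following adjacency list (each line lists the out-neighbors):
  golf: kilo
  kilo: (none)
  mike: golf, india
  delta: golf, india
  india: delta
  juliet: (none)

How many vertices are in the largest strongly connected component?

2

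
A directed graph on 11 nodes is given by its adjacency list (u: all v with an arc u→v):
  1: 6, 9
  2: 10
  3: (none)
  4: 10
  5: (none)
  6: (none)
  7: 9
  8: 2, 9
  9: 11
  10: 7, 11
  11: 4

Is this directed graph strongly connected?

No

There is no directed path from 7 to 6, so the graph is not strongly connected.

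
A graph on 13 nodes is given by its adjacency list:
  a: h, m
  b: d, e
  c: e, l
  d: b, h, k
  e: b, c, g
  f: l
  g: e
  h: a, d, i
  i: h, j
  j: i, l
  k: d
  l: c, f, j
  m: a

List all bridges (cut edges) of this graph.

a-h, a-m, d-k, e-g, f-l

The edges on the cycle e-b-d-h-i-j-l-c-e are not bridges since each lies on that cycle.
But removing k-d disconnects k from d; removing a-h disconnects a from h; removing a-m disconnects a from m; removing f-l disconnects f from l — these are bridges.
In total 5 edges are bridges.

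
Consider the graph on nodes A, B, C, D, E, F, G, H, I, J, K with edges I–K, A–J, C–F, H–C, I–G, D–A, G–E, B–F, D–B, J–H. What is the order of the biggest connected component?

7

Starting from E we can reach E, G, I, K. That is one component of size 4.
Starting from A we can reach A, B, C, D, F, H, J. That is one component of size 7.
The largest has 7 vertices.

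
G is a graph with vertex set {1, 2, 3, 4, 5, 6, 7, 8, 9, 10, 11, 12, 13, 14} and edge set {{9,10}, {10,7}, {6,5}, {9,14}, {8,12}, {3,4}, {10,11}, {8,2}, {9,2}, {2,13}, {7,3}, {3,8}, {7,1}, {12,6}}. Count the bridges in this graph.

8

The edges on the cycle 9-10-7-3-8-2-9 are not bridges since each lies on that cycle.
But removing 12-8 disconnects 12 from 8; removing 1-7 disconnects 1 from 7; removing 6-5 disconnects 6 from 5; removing 10-11 disconnects 10 from 11 — these are bridges.
In total 8 edges are bridges.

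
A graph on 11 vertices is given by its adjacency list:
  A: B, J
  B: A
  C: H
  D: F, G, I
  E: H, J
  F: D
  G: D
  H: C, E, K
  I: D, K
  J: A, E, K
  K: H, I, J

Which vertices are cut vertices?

Removing A increases the component count from 1 to 2, so A is a cut vertex.
Removing D increases the component count from 1 to 3, so D is a cut vertex.
Removing H increases the component count from 1 to 2, so H is a cut vertex.
Likewise I, J, K are cut vertices.
By contrast removing B leaves 1 component; it is not a cut vertex. No other vertex is a cut vertex either.

A, D, H, I, J, K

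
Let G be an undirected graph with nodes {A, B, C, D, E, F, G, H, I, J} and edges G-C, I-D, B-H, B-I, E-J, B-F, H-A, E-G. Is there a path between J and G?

From J we can reach C, E, G, J, which includes G.

Yes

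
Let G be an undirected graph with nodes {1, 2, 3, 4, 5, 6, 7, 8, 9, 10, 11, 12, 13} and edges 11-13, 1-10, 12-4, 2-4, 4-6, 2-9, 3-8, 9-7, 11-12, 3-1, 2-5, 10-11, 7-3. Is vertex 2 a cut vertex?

Yes

Deleting 2 raises the number of components from 1 to 2, so 2 is a cut vertex.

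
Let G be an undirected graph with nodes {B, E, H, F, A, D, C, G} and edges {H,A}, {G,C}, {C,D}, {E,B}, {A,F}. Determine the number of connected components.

3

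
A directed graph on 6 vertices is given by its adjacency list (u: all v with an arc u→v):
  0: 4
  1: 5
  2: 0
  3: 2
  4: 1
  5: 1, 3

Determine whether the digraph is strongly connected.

Yes

From 3 we can reach every vertex (0, 1, 2, 3, 4, 5), and every vertex can reach 3 (0, 1, 2, 3, 4, 5). So the whole graph is one strongly connected component.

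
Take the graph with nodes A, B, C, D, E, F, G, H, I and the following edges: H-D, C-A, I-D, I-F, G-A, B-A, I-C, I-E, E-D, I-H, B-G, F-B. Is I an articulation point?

Yes

Deleting I raises the number of components from 1 to 2, so I is a cut vertex.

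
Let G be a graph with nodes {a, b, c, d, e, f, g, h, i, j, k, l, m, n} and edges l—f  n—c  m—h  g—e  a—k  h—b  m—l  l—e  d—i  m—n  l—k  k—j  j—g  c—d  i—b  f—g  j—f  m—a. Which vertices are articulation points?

m

Removing m increases the component count from 1 to 2, so m is a cut vertex.
By contrast removing b leaves 1 component; it is not a cut vertex. No other vertex is a cut vertex either.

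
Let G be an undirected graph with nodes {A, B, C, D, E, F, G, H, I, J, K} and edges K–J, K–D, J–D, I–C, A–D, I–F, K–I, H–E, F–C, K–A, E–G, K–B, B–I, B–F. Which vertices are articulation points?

Removing E increases the component count from 2 to 3, so E is a cut vertex.
Removing K increases the component count from 2 to 3, so K is a cut vertex.
By contrast removing J leaves 2 components; it is not a cut vertex. No other vertex is a cut vertex either.

E, K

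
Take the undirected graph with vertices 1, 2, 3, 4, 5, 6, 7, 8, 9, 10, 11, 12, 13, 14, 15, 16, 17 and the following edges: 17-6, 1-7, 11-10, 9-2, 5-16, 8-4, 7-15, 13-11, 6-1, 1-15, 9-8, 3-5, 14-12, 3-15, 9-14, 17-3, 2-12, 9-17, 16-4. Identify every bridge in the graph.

10-11, 11-13

The edges on the cycle 9-2-12-14-9 are not bridges since each lies on that cycle.
But removing 13-11 disconnects 13 from 11; removing 10-11 disconnects 10 from 11 — these are bridges.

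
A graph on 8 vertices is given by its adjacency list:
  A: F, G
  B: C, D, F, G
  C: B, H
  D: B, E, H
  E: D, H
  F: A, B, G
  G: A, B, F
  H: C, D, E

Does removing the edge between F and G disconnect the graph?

No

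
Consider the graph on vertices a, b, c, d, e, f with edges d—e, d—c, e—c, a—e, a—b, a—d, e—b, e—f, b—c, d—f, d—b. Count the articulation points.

Removing e, for instance, still leaves 1 component. No single vertex removal increases the component count — the graph has no articulation points.

0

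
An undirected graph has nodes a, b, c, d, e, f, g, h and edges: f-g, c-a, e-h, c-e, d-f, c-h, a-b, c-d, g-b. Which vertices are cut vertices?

c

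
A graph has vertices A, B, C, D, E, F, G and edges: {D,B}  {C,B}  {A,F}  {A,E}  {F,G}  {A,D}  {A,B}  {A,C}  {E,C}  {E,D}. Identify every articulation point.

A, F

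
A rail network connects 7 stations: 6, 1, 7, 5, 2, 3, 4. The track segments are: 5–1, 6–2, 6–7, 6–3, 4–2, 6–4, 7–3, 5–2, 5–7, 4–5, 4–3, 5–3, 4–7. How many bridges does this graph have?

1

The edges on the cycle 5-7-3-5 are not bridges since each lies on that cycle.
But removing 1–5 disconnects 1 from 5 — this is a bridge.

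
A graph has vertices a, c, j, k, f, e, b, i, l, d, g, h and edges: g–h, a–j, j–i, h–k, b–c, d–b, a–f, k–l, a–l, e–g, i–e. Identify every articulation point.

a, b

Removing a increases the component count from 2 to 3, so a is a cut vertex.
Removing b increases the component count from 2 to 3, so b is a cut vertex.
By contrast removing f leaves 2 components; it is not a cut vertex. No other vertex is a cut vertex either.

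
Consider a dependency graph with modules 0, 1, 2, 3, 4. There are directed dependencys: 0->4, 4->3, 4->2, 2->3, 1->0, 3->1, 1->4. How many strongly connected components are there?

{0, 1, 2, 3, 4} are all mutually reachable — one SCC of size 5.
That gives 1 strongly connected component.

1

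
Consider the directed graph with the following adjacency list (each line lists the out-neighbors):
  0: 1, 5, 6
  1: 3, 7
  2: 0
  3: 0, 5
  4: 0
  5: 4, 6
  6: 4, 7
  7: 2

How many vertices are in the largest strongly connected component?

8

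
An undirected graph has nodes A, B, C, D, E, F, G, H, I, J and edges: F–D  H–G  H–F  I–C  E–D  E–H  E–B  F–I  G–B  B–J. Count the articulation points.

3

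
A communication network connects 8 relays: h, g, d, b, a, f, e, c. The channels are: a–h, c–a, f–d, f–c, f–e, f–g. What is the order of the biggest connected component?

7

b is isolated — a component by itself.
Starting from a we can reach a, c, d, e, f, g, h. That is one component of size 7.
The largest has 7 vertices.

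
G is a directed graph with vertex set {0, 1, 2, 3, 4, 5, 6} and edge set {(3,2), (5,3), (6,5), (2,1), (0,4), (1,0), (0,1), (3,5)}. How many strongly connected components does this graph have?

5

{0, 1} are all mutually reachable — one SCC of size 2.
{3, 5} are all mutually reachable — one SCC of size 2.
{6} is an SCC by itself.
{4} is an SCC by itself.
{2} is an SCC by itself.
That gives 5 strongly connected components.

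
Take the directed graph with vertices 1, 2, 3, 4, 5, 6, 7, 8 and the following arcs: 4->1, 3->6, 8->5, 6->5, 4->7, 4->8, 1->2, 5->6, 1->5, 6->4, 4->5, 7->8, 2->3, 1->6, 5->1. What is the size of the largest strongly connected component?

8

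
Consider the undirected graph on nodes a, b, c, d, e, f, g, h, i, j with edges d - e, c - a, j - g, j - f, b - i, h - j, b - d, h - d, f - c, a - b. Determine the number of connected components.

1

Starting from a we can reach a, b, c, d, e, f, g, h, i, j. That is one component of size 10.
Total: 1 component.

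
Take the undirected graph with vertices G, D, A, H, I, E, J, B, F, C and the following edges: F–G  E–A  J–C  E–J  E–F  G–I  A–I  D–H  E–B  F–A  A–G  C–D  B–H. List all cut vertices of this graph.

E

Removing E increases the component count from 1 to 2, so E is a cut vertex.
By contrast removing A leaves 1 component; it is not a cut vertex. No other vertex is a cut vertex either.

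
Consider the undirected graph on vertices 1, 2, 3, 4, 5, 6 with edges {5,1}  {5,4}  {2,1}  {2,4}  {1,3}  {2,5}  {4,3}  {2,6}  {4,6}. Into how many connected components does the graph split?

Starting from 1 we can reach 1, 2, 3, 4, 5, 6. That is one component of size 6.
Total: 1 component.

1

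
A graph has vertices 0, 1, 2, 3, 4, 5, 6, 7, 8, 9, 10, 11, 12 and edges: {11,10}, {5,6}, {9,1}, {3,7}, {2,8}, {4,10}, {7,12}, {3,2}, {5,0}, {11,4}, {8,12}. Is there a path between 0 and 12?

The component containing 0 is {0, 5, 6}, and 12 is not in it.

No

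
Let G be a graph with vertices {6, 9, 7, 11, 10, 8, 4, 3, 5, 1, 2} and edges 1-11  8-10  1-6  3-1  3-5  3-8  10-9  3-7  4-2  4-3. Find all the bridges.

removing 5-3 disconnects 5 from 3; removing 4-3 disconnects 4 from 3; removing 7-3 disconnects 7 from 3; removing 8-10 disconnects 8 from 10 — these are bridges.
In total 10 edges are bridges.

1-11, 1-3, 1-6, 10-8, 10-9, 2-4, 3-4, 3-5, 3-7, 3-8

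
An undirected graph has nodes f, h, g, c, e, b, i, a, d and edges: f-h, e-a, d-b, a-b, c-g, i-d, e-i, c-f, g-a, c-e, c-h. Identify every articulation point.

c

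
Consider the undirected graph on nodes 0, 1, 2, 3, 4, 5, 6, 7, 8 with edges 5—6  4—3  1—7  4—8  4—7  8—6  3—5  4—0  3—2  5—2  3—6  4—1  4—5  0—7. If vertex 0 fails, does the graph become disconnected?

No

Deleting 0 leaves 1 component (was 1) (its neighbors 4, 7 remain connected to each other), so 0 is not a cut vertex.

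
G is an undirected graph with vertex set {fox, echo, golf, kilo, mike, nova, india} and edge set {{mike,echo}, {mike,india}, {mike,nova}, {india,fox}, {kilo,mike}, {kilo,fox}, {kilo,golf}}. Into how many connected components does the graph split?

Starting from fox we can reach fox, echo, golf, kilo, mike, nova, india. That is one component of size 7.
Total: 1 component.

1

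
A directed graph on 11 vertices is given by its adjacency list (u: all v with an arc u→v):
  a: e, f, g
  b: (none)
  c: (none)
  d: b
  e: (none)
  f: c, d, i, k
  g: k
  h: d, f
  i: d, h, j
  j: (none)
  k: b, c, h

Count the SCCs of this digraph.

8

{f, h, i, k} are all mutually reachable — one SCC of size 4.
{c} is an SCC by itself.
{a} is an SCC by itself.
{d} is an SCC by itself.
{g} is an SCC by itself.
(and 3 more singleton SCCs)
That gives 8 strongly connected components.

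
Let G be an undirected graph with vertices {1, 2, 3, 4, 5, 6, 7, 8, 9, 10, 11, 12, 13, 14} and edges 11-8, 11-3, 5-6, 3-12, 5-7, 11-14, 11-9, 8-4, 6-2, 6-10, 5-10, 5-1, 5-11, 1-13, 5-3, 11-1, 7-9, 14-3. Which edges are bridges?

1-13, 11-8, 12-3, 2-6, 4-8

The edges on the cycle 5-6-10-5 are not bridges since each lies on that cycle.
But removing 1-13 disconnects 1 from 13; removing 8-11 disconnects 8 from 11; removing 8-4 disconnects 8 from 4; removing 12-3 disconnects 12 from 3 — these are bridges.
In total 5 edges are bridges.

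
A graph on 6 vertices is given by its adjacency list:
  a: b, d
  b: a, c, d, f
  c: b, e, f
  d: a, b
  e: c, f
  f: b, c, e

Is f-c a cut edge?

No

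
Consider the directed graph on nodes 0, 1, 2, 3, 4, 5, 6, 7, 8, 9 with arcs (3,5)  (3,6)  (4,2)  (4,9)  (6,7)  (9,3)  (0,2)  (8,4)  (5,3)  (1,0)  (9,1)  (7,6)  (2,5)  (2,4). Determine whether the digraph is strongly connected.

No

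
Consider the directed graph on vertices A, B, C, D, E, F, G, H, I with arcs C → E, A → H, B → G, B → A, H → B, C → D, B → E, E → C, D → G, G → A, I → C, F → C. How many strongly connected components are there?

3

{A, B, C, D, E, G, H} are all mutually reachable — one SCC of size 7.
{I} is an SCC by itself.
{F} is an SCC by itself.
That gives 3 strongly connected components.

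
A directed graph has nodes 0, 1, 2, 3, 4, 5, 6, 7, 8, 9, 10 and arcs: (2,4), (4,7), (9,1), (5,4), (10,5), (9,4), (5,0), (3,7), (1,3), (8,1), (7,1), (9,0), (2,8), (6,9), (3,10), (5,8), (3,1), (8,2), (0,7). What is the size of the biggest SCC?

9

{0, 1, 2, 3, 4, 5, 7, 8, 10} are all mutually reachable — one SCC of size 9.
{9} is an SCC by itself.
{6} is an SCC by itself.
The largest has 9 vertices.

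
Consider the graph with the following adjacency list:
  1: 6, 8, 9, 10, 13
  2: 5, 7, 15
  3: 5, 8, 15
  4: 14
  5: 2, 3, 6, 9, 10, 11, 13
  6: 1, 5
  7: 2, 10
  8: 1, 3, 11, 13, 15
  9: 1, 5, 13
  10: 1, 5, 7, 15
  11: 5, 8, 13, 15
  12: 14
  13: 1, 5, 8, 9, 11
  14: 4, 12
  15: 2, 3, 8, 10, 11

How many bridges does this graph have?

The edges on the cycle 11-15-10-1-13-11 are not bridges since each lies on that cycle.
But removing 14-12 disconnects 14 from 12; removing 4-14 disconnects 4 from 14 — these are bridges.
That makes 2 bridges.

2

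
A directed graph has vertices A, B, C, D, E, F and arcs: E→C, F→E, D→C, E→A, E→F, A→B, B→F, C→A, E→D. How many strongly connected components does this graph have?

1

{A, B, C, D, E, F} are all mutually reachable — one SCC of size 6.
That gives 1 strongly connected component.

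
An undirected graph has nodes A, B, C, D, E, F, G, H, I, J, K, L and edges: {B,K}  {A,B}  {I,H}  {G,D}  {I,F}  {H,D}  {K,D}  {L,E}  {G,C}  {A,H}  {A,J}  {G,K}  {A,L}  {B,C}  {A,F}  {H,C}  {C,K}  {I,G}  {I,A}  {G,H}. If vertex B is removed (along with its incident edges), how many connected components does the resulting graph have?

1

With B gone, the remaining components are: {A, C, D, E, F, G, H, I, J, K, L}.
That is 1 component.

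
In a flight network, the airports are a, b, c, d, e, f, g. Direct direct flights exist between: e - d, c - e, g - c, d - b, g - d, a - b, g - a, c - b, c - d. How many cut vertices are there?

0

Removing c, for instance, still leaves 2 components. No single vertex removal increases the component count — the graph has no articulation points.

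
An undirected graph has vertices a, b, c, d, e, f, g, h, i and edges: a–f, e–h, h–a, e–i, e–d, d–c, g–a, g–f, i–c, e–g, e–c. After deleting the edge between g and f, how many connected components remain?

g and f are still connected via g-a-f, so the component count stays at 2.

2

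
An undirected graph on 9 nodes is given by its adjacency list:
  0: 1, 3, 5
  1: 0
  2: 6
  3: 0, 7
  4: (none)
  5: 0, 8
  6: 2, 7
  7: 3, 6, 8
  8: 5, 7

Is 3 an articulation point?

Deleting 3 leaves 2 components (was 2), so 3 is not a cut vertex.

No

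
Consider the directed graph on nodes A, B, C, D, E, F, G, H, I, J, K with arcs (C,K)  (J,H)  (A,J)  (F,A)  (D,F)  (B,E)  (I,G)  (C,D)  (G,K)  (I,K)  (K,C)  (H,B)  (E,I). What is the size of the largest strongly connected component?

11

{A, B, C, D, E, F, G, H, I, J, K} are all mutually reachable — one SCC of size 11.
The largest has 11 vertices.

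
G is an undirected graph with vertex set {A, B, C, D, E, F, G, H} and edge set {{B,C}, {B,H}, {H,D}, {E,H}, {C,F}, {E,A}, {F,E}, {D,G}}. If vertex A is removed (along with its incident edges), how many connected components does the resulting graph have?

With A gone, the remaining components are: {B, C, D, E, F, G, H}.
That is 1 component.

1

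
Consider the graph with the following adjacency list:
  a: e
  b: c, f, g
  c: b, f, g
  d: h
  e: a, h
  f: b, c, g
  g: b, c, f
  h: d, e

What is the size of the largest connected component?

Starting from a we can reach a, d, e, h. That is one component of size 4.
Starting from b we can reach b, c, f, g. That is one component of size 4.
The largest has 4 vertices.

4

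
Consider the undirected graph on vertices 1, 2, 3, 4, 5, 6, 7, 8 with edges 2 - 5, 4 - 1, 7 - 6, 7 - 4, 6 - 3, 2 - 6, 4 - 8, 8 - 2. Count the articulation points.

Removing 2 increases the component count from 1 to 2, so 2 is a cut vertex.
Removing 4 increases the component count from 1 to 2, so 4 is a cut vertex.
Removing 6 increases the component count from 1 to 2, so 6 is a cut vertex.
By contrast removing 1 leaves 1 component; it is not a cut vertex. No other vertex is a cut vertex either.

3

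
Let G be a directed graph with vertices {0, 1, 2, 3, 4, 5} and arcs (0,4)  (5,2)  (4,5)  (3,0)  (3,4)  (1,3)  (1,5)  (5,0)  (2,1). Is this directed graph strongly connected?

Yes

From 2 we can reach every vertex (0, 1, 2, 3, 4, 5), and every vertex can reach 2 (0, 1, 2, 3, 4, 5). So the whole graph is one strongly connected component.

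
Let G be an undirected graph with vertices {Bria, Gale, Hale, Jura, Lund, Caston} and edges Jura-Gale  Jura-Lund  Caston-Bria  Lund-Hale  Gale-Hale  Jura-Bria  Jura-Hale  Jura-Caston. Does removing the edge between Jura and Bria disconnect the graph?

After removing Jura-Bria, the path Jura-Caston-Bria still connects them, so the edge is not a bridge.

No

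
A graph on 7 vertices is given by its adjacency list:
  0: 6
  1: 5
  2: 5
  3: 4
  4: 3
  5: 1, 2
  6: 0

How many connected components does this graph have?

Starting from 3 we can reach 3, 4. That is one component of size 2.
Starting from 0 we can reach 0, 6. That is one component of size 2.
Starting from 1 we can reach 1, 2, 5. That is one component of size 3.
Total: 3 components.

3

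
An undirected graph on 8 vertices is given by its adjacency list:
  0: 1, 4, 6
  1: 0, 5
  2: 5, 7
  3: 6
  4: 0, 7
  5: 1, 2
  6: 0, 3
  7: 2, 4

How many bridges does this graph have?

The edges on the cycle 4-0-1-5-2-7-4 are not bridges since each lies on that cycle.
But removing 3-6 disconnects 3 from 6; removing 0-6 disconnects 0 from 6 — these are bridges.
That makes 2 bridges.

2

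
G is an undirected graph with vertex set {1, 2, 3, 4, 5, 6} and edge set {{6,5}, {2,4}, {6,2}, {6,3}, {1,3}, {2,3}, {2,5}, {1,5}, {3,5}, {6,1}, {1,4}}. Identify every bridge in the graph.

none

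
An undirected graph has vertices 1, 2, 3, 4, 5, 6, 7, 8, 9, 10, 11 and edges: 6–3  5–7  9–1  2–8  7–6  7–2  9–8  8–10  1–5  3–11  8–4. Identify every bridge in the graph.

10-8, 11-3, 3-6, 4-8, 6-7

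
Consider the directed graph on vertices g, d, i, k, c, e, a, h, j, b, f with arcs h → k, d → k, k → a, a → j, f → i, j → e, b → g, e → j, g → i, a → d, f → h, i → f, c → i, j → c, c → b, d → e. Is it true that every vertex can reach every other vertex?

Yes

From a we can reach every vertex (a, b, c, d, e, f, g, h, i, j, k), and every vertex can reach a (a, b, c, d, e, f, g, h, i, j, k). So the whole graph is one strongly connected component.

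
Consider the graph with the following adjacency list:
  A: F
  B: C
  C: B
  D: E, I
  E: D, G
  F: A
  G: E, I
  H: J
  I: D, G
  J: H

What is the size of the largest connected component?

Starting from H we can reach H, J. That is one component of size 2.
Starting from B we can reach B, C. That is one component of size 2.
Starting from A we can reach A, F. That is one component of size 2.
Starting from D we can reach D, E, G, I. That is one component of size 4.
The largest has 4 vertices.

4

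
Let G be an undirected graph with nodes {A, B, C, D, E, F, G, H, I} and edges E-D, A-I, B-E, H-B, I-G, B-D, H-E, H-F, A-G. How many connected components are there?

3

C is isolated — a component by itself.
Starting from A we can reach A, G, I. That is one component of size 3.
Starting from B we can reach B, D, E, F, H. That is one component of size 5.
Total: 3 components.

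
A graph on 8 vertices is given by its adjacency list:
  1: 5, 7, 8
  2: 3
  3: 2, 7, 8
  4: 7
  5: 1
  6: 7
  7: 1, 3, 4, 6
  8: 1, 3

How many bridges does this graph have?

4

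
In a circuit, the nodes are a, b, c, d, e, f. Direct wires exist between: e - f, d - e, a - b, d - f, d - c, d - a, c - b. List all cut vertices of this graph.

Removing d increases the component count from 1 to 2, so d is a cut vertex.
By contrast removing a leaves 1 component; it is not a cut vertex. No other vertex is a cut vertex either.

d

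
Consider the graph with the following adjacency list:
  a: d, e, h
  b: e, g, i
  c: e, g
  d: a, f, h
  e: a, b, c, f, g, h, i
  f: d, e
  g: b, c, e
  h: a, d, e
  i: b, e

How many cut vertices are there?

1

Removing e increases the component count from 1 to 2, so e is a cut vertex.
By contrast removing d leaves 1 component; it is not a cut vertex. No other vertex is a cut vertex either.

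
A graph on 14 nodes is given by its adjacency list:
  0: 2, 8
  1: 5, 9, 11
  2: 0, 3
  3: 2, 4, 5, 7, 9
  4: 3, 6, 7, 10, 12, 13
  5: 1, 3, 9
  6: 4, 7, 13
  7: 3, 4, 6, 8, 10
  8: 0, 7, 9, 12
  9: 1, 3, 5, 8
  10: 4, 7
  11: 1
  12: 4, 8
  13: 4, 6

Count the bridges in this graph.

1

The edges on the cycle 9-8-0-2-3-9 are not bridges since each lies on that cycle.
But removing 11-1 disconnects 11 from 1 — this is a bridge.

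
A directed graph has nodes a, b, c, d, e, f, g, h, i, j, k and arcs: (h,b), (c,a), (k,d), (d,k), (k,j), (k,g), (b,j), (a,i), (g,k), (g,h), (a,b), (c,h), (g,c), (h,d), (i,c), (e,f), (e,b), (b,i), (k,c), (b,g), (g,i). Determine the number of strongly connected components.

4

{a, b, c, d, g, h, i, k} are all mutually reachable — one SCC of size 8.
{e} is an SCC by itself.
{f} is an SCC by itself.
{j} is an SCC by itself.
That gives 4 strongly connected components.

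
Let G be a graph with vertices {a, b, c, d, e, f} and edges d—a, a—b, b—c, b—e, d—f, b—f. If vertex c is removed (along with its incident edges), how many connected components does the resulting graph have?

1

With c gone, the remaining components are: {a, b, d, e, f}.
That is 1 component.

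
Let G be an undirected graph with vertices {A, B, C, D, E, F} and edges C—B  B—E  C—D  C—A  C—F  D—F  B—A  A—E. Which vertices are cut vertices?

Removing C increases the component count from 1 to 2, so C is a cut vertex.
By contrast removing F leaves 1 component; it is not a cut vertex. No other vertex is a cut vertex either.

C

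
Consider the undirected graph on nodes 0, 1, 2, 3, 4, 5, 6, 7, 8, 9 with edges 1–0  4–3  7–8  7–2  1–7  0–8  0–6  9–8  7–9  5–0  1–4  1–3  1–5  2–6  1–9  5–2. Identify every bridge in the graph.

The edges on the cycle 1-4-3-1 are not bridges since each lies on that cycle.
Every edge lies on some cycle, so there are no bridges.

none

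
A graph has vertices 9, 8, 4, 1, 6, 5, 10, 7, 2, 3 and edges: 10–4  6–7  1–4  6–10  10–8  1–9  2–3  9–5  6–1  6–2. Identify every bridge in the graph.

The edges on the cycle 6-10-4-1-6 are not bridges since each lies on that cycle.
But removing 10–8 disconnects 10 from 8; removing 7–6 disconnects 7 from 6; removing 9–1 disconnects 9 from 1; removing 2–6 disconnects 2 from 6 — these are bridges.
In total 6 edges are bridges.

1-9, 10-8, 2-3, 2-6, 5-9, 6-7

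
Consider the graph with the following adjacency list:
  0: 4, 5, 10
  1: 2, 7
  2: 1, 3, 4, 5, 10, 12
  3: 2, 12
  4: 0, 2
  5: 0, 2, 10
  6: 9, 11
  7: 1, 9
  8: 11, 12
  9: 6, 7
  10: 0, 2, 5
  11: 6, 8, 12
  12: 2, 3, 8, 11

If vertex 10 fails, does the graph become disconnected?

Deleting 10 leaves 1 component (was 1) (its neighbors 0, 2, 5 remain connected to each other), so 10 is not a cut vertex.

No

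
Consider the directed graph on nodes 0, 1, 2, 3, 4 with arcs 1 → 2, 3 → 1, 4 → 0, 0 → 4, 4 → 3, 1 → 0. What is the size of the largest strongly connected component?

{0, 1, 3, 4} are all mutually reachable — one SCC of size 4.
{2} is an SCC by itself.
The largest has 4 vertices.

4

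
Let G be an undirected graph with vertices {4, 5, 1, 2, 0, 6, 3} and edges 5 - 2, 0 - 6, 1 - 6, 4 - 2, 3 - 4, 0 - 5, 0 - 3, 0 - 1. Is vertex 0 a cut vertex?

Deleting 0 raises the number of components from 1 to 2, so 0 is a cut vertex.

Yes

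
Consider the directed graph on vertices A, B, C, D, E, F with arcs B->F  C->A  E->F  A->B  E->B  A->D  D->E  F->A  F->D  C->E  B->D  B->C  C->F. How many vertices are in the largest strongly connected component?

{A, B, C, D, E, F} are all mutually reachable — one SCC of size 6.
The largest has 6 vertices.

6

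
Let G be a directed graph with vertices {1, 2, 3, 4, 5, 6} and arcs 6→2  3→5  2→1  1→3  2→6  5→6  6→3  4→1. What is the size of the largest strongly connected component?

{1, 2, 3, 5, 6} are all mutually reachable — one SCC of size 5.
{4} is an SCC by itself.
The largest has 5 vertices.

5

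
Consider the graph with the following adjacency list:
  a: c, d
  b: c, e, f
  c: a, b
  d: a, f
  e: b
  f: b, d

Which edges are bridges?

b-e

The edges on the cycle c-b-f-d-a-c are not bridges since each lies on that cycle.
But removing b-e disconnects b from e — this is a bridge.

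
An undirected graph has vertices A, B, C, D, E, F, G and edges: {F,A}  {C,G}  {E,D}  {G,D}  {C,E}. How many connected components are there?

B is isolated — a component by itself.
Starting from A we can reach A, F. That is one component of size 2.
Starting from C we can reach C, D, E, G. That is one component of size 4.
Total: 3 components.

3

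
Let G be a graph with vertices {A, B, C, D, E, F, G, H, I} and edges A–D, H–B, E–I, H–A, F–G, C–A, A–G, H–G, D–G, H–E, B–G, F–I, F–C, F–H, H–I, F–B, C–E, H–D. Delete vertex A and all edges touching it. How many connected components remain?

1

With A gone, the remaining components are: {B, C, D, E, F, G, H, I}.
That is 1 component.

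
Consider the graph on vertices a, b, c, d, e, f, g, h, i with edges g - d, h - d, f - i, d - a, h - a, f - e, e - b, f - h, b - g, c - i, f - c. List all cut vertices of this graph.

Removing f increases the component count from 1 to 2, so f is a cut vertex.
By contrast removing e leaves 1 component; it is not a cut vertex. No other vertex is a cut vertex either.

f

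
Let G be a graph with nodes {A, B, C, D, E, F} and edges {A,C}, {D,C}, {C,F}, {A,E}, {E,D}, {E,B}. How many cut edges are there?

2

The edges on the cycle A-E-D-C-A are not bridges since each lies on that cycle.
But removing C–F disconnects C from F; removing E–B disconnects E from B — these are bridges.
That makes 2 bridges.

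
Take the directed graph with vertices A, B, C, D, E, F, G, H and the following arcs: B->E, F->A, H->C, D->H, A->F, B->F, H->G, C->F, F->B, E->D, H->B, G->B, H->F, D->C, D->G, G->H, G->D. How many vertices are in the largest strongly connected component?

8

{A, B, C, D, E, F, G, H} are all mutually reachable — one SCC of size 8.
The largest has 8 vertices.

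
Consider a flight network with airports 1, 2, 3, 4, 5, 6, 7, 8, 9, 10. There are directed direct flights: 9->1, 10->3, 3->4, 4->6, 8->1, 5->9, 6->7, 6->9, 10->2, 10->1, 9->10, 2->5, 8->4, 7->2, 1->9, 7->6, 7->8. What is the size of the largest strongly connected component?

{1, 2, 3, 4, 5, 6, 7, 8, 9, 10} are all mutually reachable — one SCC of size 10.
The largest has 10 vertices.

10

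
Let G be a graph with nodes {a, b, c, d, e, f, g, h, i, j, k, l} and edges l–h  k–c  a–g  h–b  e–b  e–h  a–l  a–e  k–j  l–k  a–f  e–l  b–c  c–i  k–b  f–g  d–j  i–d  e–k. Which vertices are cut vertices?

a

Removing a increases the component count from 1 to 2, so a is a cut vertex.
By contrast removing k leaves 1 component; it is not a cut vertex. No other vertex is a cut vertex either.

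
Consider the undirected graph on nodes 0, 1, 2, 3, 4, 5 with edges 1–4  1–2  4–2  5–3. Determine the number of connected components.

3

0 is isolated — a component by itself.
Starting from 3 we can reach 3, 5. That is one component of size 2.
Starting from 1 we can reach 1, 2, 4. That is one component of size 3.
Total: 3 components.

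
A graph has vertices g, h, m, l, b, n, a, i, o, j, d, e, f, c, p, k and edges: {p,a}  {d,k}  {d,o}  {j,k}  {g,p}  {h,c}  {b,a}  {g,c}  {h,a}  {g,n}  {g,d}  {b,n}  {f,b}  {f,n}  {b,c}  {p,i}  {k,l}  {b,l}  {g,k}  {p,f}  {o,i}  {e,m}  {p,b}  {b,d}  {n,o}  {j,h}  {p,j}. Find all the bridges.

e-m

The edges on the cycle g-p-f-n-g are not bridges since each lies on that cycle.
But removing e-m disconnects e from m — this is a bridge.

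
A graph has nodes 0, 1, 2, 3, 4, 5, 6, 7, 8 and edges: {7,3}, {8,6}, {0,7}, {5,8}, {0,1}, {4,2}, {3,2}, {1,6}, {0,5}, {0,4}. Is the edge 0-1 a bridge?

After removing 0-1, the path 0-5-8-6-1 still connects them, so the edge is not a bridge.

No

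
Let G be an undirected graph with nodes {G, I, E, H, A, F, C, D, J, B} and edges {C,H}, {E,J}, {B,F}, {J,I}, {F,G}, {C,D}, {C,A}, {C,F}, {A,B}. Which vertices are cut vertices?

C, F, J

Removing C increases the component count from 2 to 4, so C is a cut vertex.
Removing F increases the component count from 2 to 3, so F is a cut vertex.
Removing J increases the component count from 2 to 3, so J is a cut vertex.
By contrast removing H leaves 2 components; it is not a cut vertex. No other vertex is a cut vertex either.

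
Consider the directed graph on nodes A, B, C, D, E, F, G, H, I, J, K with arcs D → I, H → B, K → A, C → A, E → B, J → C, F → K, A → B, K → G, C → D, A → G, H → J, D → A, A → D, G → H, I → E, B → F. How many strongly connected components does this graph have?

{A, B, C, D, E, F, G, H, I, J, K} are all mutually reachable — one SCC of size 11.
That gives 1 strongly connected component.

1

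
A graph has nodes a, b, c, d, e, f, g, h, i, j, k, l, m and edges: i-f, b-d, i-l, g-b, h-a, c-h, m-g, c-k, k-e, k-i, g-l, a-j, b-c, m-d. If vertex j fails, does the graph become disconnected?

No

Deleting j leaves 1 component (was 1), so j is not a cut vertex.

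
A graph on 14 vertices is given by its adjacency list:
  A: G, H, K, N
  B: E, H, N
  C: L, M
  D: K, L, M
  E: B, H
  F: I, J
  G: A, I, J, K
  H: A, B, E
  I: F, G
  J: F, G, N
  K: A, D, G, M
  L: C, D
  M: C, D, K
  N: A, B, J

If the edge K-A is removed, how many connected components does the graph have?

K and A are still connected via K-G-A, so the component count stays at 1.

1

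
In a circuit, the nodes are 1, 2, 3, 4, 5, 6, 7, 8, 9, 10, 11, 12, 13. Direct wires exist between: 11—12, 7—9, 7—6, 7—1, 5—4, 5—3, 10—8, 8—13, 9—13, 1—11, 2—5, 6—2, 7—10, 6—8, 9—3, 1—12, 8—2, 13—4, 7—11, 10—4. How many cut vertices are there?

1

Removing 7 increases the component count from 1 to 2, so 7 is a cut vertex.
By contrast removing 9 leaves 1 component; it is not a cut vertex. No other vertex is a cut vertex either.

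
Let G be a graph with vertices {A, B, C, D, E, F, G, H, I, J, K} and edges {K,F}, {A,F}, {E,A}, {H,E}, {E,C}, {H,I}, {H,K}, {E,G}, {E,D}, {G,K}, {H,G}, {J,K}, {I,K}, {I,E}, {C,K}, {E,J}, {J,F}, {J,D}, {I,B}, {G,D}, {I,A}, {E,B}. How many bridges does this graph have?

0

The edges on the cycle I-E-J-F-K-I are not bridges since each lies on that cycle.
Every edge lies on some cycle, so there are no bridges.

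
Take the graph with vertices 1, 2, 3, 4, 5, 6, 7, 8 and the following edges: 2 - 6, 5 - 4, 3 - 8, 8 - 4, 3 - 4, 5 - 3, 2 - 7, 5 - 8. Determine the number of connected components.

3

1 is isolated — a component by itself.
Starting from 2 we can reach 2, 6, 7. That is one component of size 3.
Starting from 3 we can reach 3, 4, 5, 8. That is one component of size 4.
Total: 3 components.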